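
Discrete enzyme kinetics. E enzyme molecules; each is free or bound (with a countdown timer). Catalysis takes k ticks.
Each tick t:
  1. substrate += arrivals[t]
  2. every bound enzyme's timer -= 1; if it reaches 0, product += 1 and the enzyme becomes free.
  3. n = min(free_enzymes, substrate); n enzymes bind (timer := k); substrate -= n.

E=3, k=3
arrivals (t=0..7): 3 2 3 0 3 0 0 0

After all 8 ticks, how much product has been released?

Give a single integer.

t=0: arr=3 -> substrate=0 bound=3 product=0
t=1: arr=2 -> substrate=2 bound=3 product=0
t=2: arr=3 -> substrate=5 bound=3 product=0
t=3: arr=0 -> substrate=2 bound=3 product=3
t=4: arr=3 -> substrate=5 bound=3 product=3
t=5: arr=0 -> substrate=5 bound=3 product=3
t=6: arr=0 -> substrate=2 bound=3 product=6
t=7: arr=0 -> substrate=2 bound=3 product=6

Answer: 6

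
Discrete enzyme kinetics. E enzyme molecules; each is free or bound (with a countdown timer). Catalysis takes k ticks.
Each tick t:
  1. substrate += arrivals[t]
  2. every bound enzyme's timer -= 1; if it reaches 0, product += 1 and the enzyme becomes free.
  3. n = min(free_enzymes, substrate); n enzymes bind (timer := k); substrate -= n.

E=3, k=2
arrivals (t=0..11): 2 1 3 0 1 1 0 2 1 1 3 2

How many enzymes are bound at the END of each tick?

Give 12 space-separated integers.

t=0: arr=2 -> substrate=0 bound=2 product=0
t=1: arr=1 -> substrate=0 bound=3 product=0
t=2: arr=3 -> substrate=1 bound=3 product=2
t=3: arr=0 -> substrate=0 bound=3 product=3
t=4: arr=1 -> substrate=0 bound=2 product=5
t=5: arr=1 -> substrate=0 bound=2 product=6
t=6: arr=0 -> substrate=0 bound=1 product=7
t=7: arr=2 -> substrate=0 bound=2 product=8
t=8: arr=1 -> substrate=0 bound=3 product=8
t=9: arr=1 -> substrate=0 bound=2 product=10
t=10: arr=3 -> substrate=1 bound=3 product=11
t=11: arr=2 -> substrate=2 bound=3 product=12

Answer: 2 3 3 3 2 2 1 2 3 2 3 3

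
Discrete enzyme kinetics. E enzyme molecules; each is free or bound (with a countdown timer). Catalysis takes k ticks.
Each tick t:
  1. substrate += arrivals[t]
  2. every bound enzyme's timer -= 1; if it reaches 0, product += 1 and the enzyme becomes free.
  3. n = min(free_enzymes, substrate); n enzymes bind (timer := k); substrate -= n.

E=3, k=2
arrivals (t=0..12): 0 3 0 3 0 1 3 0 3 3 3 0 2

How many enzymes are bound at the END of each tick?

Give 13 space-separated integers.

Answer: 0 3 3 3 3 1 3 3 3 3 3 3 3

Derivation:
t=0: arr=0 -> substrate=0 bound=0 product=0
t=1: arr=3 -> substrate=0 bound=3 product=0
t=2: arr=0 -> substrate=0 bound=3 product=0
t=3: arr=3 -> substrate=0 bound=3 product=3
t=4: arr=0 -> substrate=0 bound=3 product=3
t=5: arr=1 -> substrate=0 bound=1 product=6
t=6: arr=3 -> substrate=1 bound=3 product=6
t=7: arr=0 -> substrate=0 bound=3 product=7
t=8: arr=3 -> substrate=1 bound=3 product=9
t=9: arr=3 -> substrate=3 bound=3 product=10
t=10: arr=3 -> substrate=4 bound=3 product=12
t=11: arr=0 -> substrate=3 bound=3 product=13
t=12: arr=2 -> substrate=3 bound=3 product=15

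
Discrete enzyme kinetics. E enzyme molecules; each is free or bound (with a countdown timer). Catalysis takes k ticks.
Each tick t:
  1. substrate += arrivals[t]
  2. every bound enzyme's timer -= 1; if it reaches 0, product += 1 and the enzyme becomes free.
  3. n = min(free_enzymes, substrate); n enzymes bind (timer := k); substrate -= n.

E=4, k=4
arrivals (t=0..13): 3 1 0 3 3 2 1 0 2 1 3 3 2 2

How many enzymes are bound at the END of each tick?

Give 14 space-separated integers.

t=0: arr=3 -> substrate=0 bound=3 product=0
t=1: arr=1 -> substrate=0 bound=4 product=0
t=2: arr=0 -> substrate=0 bound=4 product=0
t=3: arr=3 -> substrate=3 bound=4 product=0
t=4: arr=3 -> substrate=3 bound=4 product=3
t=5: arr=2 -> substrate=4 bound=4 product=4
t=6: arr=1 -> substrate=5 bound=4 product=4
t=7: arr=0 -> substrate=5 bound=4 product=4
t=8: arr=2 -> substrate=4 bound=4 product=7
t=9: arr=1 -> substrate=4 bound=4 product=8
t=10: arr=3 -> substrate=7 bound=4 product=8
t=11: arr=3 -> substrate=10 bound=4 product=8
t=12: arr=2 -> substrate=9 bound=4 product=11
t=13: arr=2 -> substrate=10 bound=4 product=12

Answer: 3 4 4 4 4 4 4 4 4 4 4 4 4 4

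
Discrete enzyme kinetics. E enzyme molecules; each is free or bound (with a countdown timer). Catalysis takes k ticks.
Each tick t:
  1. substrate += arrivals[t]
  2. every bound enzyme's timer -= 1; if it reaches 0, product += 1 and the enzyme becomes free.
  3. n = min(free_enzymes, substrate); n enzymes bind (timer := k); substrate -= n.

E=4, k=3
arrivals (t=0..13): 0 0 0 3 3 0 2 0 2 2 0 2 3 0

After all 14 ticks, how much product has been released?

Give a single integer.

t=0: arr=0 -> substrate=0 bound=0 product=0
t=1: arr=0 -> substrate=0 bound=0 product=0
t=2: arr=0 -> substrate=0 bound=0 product=0
t=3: arr=3 -> substrate=0 bound=3 product=0
t=4: arr=3 -> substrate=2 bound=4 product=0
t=5: arr=0 -> substrate=2 bound=4 product=0
t=6: arr=2 -> substrate=1 bound=4 product=3
t=7: arr=0 -> substrate=0 bound=4 product=4
t=8: arr=2 -> substrate=2 bound=4 product=4
t=9: arr=2 -> substrate=1 bound=4 product=7
t=10: arr=0 -> substrate=0 bound=4 product=8
t=11: arr=2 -> substrate=2 bound=4 product=8
t=12: arr=3 -> substrate=2 bound=4 product=11
t=13: arr=0 -> substrate=1 bound=4 product=12

Answer: 12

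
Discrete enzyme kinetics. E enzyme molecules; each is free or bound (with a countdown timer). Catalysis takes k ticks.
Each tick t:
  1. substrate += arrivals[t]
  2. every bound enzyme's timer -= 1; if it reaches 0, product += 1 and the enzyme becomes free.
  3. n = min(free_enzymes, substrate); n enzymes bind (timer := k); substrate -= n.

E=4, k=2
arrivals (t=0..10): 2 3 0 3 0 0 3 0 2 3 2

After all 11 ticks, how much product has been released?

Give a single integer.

t=0: arr=2 -> substrate=0 bound=2 product=0
t=1: arr=3 -> substrate=1 bound=4 product=0
t=2: arr=0 -> substrate=0 bound=3 product=2
t=3: arr=3 -> substrate=0 bound=4 product=4
t=4: arr=0 -> substrate=0 bound=3 product=5
t=5: arr=0 -> substrate=0 bound=0 product=8
t=6: arr=3 -> substrate=0 bound=3 product=8
t=7: arr=0 -> substrate=0 bound=3 product=8
t=8: arr=2 -> substrate=0 bound=2 product=11
t=9: arr=3 -> substrate=1 bound=4 product=11
t=10: arr=2 -> substrate=1 bound=4 product=13

Answer: 13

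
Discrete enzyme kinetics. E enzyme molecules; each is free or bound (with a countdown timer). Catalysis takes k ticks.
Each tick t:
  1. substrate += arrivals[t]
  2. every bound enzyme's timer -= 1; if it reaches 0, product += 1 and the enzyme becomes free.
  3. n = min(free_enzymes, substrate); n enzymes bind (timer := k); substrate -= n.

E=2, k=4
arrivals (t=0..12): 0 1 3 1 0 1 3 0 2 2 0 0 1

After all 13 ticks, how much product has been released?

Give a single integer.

t=0: arr=0 -> substrate=0 bound=0 product=0
t=1: arr=1 -> substrate=0 bound=1 product=0
t=2: arr=3 -> substrate=2 bound=2 product=0
t=3: arr=1 -> substrate=3 bound=2 product=0
t=4: arr=0 -> substrate=3 bound=2 product=0
t=5: arr=1 -> substrate=3 bound=2 product=1
t=6: arr=3 -> substrate=5 bound=2 product=2
t=7: arr=0 -> substrate=5 bound=2 product=2
t=8: arr=2 -> substrate=7 bound=2 product=2
t=9: arr=2 -> substrate=8 bound=2 product=3
t=10: arr=0 -> substrate=7 bound=2 product=4
t=11: arr=0 -> substrate=7 bound=2 product=4
t=12: arr=1 -> substrate=8 bound=2 product=4

Answer: 4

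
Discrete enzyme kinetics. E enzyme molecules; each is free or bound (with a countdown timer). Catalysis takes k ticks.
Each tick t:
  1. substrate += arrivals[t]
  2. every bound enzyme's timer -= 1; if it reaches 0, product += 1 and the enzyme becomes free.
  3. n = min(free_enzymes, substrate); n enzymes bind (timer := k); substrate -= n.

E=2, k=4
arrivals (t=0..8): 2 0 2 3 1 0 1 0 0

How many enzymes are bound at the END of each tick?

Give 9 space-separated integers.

t=0: arr=2 -> substrate=0 bound=2 product=0
t=1: arr=0 -> substrate=0 bound=2 product=0
t=2: arr=2 -> substrate=2 bound=2 product=0
t=3: arr=3 -> substrate=5 bound=2 product=0
t=4: arr=1 -> substrate=4 bound=2 product=2
t=5: arr=0 -> substrate=4 bound=2 product=2
t=6: arr=1 -> substrate=5 bound=2 product=2
t=7: arr=0 -> substrate=5 bound=2 product=2
t=8: arr=0 -> substrate=3 bound=2 product=4

Answer: 2 2 2 2 2 2 2 2 2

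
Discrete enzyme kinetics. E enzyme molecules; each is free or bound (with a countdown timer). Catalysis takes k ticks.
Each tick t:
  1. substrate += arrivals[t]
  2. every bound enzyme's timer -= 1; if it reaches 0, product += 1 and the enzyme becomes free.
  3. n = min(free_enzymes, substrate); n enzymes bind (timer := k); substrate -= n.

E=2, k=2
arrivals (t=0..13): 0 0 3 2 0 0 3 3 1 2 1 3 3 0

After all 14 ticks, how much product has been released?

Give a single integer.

Answer: 10

Derivation:
t=0: arr=0 -> substrate=0 bound=0 product=0
t=1: arr=0 -> substrate=0 bound=0 product=0
t=2: arr=3 -> substrate=1 bound=2 product=0
t=3: arr=2 -> substrate=3 bound=2 product=0
t=4: arr=0 -> substrate=1 bound=2 product=2
t=5: arr=0 -> substrate=1 bound=2 product=2
t=6: arr=3 -> substrate=2 bound=2 product=4
t=7: arr=3 -> substrate=5 bound=2 product=4
t=8: arr=1 -> substrate=4 bound=2 product=6
t=9: arr=2 -> substrate=6 bound=2 product=6
t=10: arr=1 -> substrate=5 bound=2 product=8
t=11: arr=3 -> substrate=8 bound=2 product=8
t=12: arr=3 -> substrate=9 bound=2 product=10
t=13: arr=0 -> substrate=9 bound=2 product=10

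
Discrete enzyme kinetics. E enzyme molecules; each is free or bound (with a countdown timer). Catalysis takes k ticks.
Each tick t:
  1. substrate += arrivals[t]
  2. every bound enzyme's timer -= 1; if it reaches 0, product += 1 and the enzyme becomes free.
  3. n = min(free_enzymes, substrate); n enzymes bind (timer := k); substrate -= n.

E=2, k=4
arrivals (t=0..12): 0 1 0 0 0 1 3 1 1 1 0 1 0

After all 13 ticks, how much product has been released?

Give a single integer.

Answer: 3

Derivation:
t=0: arr=0 -> substrate=0 bound=0 product=0
t=1: arr=1 -> substrate=0 bound=1 product=0
t=2: arr=0 -> substrate=0 bound=1 product=0
t=3: arr=0 -> substrate=0 bound=1 product=0
t=4: arr=0 -> substrate=0 bound=1 product=0
t=5: arr=1 -> substrate=0 bound=1 product=1
t=6: arr=3 -> substrate=2 bound=2 product=1
t=7: arr=1 -> substrate=3 bound=2 product=1
t=8: arr=1 -> substrate=4 bound=2 product=1
t=9: arr=1 -> substrate=4 bound=2 product=2
t=10: arr=0 -> substrate=3 bound=2 product=3
t=11: arr=1 -> substrate=4 bound=2 product=3
t=12: arr=0 -> substrate=4 bound=2 product=3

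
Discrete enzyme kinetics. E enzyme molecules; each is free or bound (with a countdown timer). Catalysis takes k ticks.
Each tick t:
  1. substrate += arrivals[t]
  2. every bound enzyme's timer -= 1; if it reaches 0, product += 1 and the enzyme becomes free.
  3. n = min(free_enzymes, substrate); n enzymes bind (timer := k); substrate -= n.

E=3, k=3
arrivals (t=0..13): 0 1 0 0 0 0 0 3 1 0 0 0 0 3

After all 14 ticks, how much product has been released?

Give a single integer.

Answer: 5

Derivation:
t=0: arr=0 -> substrate=0 bound=0 product=0
t=1: arr=1 -> substrate=0 bound=1 product=0
t=2: arr=0 -> substrate=0 bound=1 product=0
t=3: arr=0 -> substrate=0 bound=1 product=0
t=4: arr=0 -> substrate=0 bound=0 product=1
t=5: arr=0 -> substrate=0 bound=0 product=1
t=6: arr=0 -> substrate=0 bound=0 product=1
t=7: arr=3 -> substrate=0 bound=3 product=1
t=8: arr=1 -> substrate=1 bound=3 product=1
t=9: arr=0 -> substrate=1 bound=3 product=1
t=10: arr=0 -> substrate=0 bound=1 product=4
t=11: arr=0 -> substrate=0 bound=1 product=4
t=12: arr=0 -> substrate=0 bound=1 product=4
t=13: arr=3 -> substrate=0 bound=3 product=5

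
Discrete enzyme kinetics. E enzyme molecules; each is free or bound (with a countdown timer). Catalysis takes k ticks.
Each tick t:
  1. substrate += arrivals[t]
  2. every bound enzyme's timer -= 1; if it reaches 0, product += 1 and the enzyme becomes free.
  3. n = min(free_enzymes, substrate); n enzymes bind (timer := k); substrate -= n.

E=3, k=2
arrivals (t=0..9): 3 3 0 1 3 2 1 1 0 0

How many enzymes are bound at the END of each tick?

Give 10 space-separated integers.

t=0: arr=3 -> substrate=0 bound=3 product=0
t=1: arr=3 -> substrate=3 bound=3 product=0
t=2: arr=0 -> substrate=0 bound=3 product=3
t=3: arr=1 -> substrate=1 bound=3 product=3
t=4: arr=3 -> substrate=1 bound=3 product=6
t=5: arr=2 -> substrate=3 bound=3 product=6
t=6: arr=1 -> substrate=1 bound=3 product=9
t=7: arr=1 -> substrate=2 bound=3 product=9
t=8: arr=0 -> substrate=0 bound=2 product=12
t=9: arr=0 -> substrate=0 bound=2 product=12

Answer: 3 3 3 3 3 3 3 3 2 2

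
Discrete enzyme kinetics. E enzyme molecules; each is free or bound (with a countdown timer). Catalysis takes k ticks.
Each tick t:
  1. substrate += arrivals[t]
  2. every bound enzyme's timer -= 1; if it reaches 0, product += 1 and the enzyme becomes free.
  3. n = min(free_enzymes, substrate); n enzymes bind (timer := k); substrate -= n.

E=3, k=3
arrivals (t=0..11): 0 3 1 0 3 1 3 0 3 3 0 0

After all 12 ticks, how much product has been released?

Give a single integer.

Answer: 9

Derivation:
t=0: arr=0 -> substrate=0 bound=0 product=0
t=1: arr=3 -> substrate=0 bound=3 product=0
t=2: arr=1 -> substrate=1 bound=3 product=0
t=3: arr=0 -> substrate=1 bound=3 product=0
t=4: arr=3 -> substrate=1 bound=3 product=3
t=5: arr=1 -> substrate=2 bound=3 product=3
t=6: arr=3 -> substrate=5 bound=3 product=3
t=7: arr=0 -> substrate=2 bound=3 product=6
t=8: arr=3 -> substrate=5 bound=3 product=6
t=9: arr=3 -> substrate=8 bound=3 product=6
t=10: arr=0 -> substrate=5 bound=3 product=9
t=11: arr=0 -> substrate=5 bound=3 product=9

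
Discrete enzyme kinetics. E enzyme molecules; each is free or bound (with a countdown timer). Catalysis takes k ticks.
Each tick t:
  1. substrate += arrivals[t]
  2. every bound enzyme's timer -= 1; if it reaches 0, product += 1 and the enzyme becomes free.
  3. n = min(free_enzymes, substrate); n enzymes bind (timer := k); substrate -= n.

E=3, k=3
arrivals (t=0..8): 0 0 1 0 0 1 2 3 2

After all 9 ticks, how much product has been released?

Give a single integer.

t=0: arr=0 -> substrate=0 bound=0 product=0
t=1: arr=0 -> substrate=0 bound=0 product=0
t=2: arr=1 -> substrate=0 bound=1 product=0
t=3: arr=0 -> substrate=0 bound=1 product=0
t=4: arr=0 -> substrate=0 bound=1 product=0
t=5: arr=1 -> substrate=0 bound=1 product=1
t=6: arr=2 -> substrate=0 bound=3 product=1
t=7: arr=3 -> substrate=3 bound=3 product=1
t=8: arr=2 -> substrate=4 bound=3 product=2

Answer: 2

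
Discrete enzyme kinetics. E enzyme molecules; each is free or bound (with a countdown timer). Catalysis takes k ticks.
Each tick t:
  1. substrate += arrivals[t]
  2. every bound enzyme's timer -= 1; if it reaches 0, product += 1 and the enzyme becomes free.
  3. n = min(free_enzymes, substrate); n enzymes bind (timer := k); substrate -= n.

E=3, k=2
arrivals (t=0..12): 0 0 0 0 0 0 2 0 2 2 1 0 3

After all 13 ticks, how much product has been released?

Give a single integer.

Answer: 7

Derivation:
t=0: arr=0 -> substrate=0 bound=0 product=0
t=1: arr=0 -> substrate=0 bound=0 product=0
t=2: arr=0 -> substrate=0 bound=0 product=0
t=3: arr=0 -> substrate=0 bound=0 product=0
t=4: arr=0 -> substrate=0 bound=0 product=0
t=5: arr=0 -> substrate=0 bound=0 product=0
t=6: arr=2 -> substrate=0 bound=2 product=0
t=7: arr=0 -> substrate=0 bound=2 product=0
t=8: arr=2 -> substrate=0 bound=2 product=2
t=9: arr=2 -> substrate=1 bound=3 product=2
t=10: arr=1 -> substrate=0 bound=3 product=4
t=11: arr=0 -> substrate=0 bound=2 product=5
t=12: arr=3 -> substrate=0 bound=3 product=7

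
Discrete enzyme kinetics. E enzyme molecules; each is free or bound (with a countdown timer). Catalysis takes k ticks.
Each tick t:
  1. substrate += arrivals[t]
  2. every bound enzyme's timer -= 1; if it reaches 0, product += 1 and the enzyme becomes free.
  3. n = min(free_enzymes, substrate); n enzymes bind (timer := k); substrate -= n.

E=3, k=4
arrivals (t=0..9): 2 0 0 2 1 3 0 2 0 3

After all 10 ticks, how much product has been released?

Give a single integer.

Answer: 5

Derivation:
t=0: arr=2 -> substrate=0 bound=2 product=0
t=1: arr=0 -> substrate=0 bound=2 product=0
t=2: arr=0 -> substrate=0 bound=2 product=0
t=3: arr=2 -> substrate=1 bound=3 product=0
t=4: arr=1 -> substrate=0 bound=3 product=2
t=5: arr=3 -> substrate=3 bound=3 product=2
t=6: arr=0 -> substrate=3 bound=3 product=2
t=7: arr=2 -> substrate=4 bound=3 product=3
t=8: arr=0 -> substrate=2 bound=3 product=5
t=9: arr=3 -> substrate=5 bound=3 product=5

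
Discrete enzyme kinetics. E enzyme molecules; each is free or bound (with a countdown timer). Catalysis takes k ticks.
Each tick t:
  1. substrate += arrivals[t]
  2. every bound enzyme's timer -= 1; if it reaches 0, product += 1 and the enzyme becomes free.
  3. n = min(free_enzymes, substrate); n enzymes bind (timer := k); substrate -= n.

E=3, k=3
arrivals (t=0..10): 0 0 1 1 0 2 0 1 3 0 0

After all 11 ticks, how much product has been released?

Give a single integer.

Answer: 5

Derivation:
t=0: arr=0 -> substrate=0 bound=0 product=0
t=1: arr=0 -> substrate=0 bound=0 product=0
t=2: arr=1 -> substrate=0 bound=1 product=0
t=3: arr=1 -> substrate=0 bound=2 product=0
t=4: arr=0 -> substrate=0 bound=2 product=0
t=5: arr=2 -> substrate=0 bound=3 product=1
t=6: arr=0 -> substrate=0 bound=2 product=2
t=7: arr=1 -> substrate=0 bound=3 product=2
t=8: arr=3 -> substrate=1 bound=3 product=4
t=9: arr=0 -> substrate=1 bound=3 product=4
t=10: arr=0 -> substrate=0 bound=3 product=5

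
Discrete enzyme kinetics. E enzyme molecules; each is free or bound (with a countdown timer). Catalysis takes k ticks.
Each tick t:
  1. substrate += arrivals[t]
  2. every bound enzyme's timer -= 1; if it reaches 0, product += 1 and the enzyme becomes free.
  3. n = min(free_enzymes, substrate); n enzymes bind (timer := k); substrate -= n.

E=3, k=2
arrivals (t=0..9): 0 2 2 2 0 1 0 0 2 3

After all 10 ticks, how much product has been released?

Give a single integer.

Answer: 7

Derivation:
t=0: arr=0 -> substrate=0 bound=0 product=0
t=1: arr=2 -> substrate=0 bound=2 product=0
t=2: arr=2 -> substrate=1 bound=3 product=0
t=3: arr=2 -> substrate=1 bound=3 product=2
t=4: arr=0 -> substrate=0 bound=3 product=3
t=5: arr=1 -> substrate=0 bound=2 product=5
t=6: arr=0 -> substrate=0 bound=1 product=6
t=7: arr=0 -> substrate=0 bound=0 product=7
t=8: arr=2 -> substrate=0 bound=2 product=7
t=9: arr=3 -> substrate=2 bound=3 product=7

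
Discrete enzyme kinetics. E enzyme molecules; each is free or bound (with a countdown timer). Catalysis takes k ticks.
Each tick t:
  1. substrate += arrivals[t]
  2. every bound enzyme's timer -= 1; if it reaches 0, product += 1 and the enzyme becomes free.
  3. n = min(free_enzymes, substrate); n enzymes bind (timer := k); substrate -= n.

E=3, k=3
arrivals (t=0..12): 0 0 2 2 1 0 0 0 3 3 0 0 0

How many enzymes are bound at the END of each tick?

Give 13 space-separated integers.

Answer: 0 0 2 3 3 3 2 2 3 3 3 3 3

Derivation:
t=0: arr=0 -> substrate=0 bound=0 product=0
t=1: arr=0 -> substrate=0 bound=0 product=0
t=2: arr=2 -> substrate=0 bound=2 product=0
t=3: arr=2 -> substrate=1 bound=3 product=0
t=4: arr=1 -> substrate=2 bound=3 product=0
t=5: arr=0 -> substrate=0 bound=3 product=2
t=6: arr=0 -> substrate=0 bound=2 product=3
t=7: arr=0 -> substrate=0 bound=2 product=3
t=8: arr=3 -> substrate=0 bound=3 product=5
t=9: arr=3 -> substrate=3 bound=3 product=5
t=10: arr=0 -> substrate=3 bound=3 product=5
t=11: arr=0 -> substrate=0 bound=3 product=8
t=12: arr=0 -> substrate=0 bound=3 product=8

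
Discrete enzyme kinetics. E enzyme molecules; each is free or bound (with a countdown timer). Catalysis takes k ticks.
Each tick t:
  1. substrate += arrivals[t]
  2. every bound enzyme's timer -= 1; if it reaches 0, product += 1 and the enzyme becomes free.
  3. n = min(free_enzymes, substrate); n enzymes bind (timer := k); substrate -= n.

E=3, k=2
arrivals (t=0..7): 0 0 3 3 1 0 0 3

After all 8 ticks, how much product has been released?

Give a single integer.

t=0: arr=0 -> substrate=0 bound=0 product=0
t=1: arr=0 -> substrate=0 bound=0 product=0
t=2: arr=3 -> substrate=0 bound=3 product=0
t=3: arr=3 -> substrate=3 bound=3 product=0
t=4: arr=1 -> substrate=1 bound=3 product=3
t=5: arr=0 -> substrate=1 bound=3 product=3
t=6: arr=0 -> substrate=0 bound=1 product=6
t=7: arr=3 -> substrate=1 bound=3 product=6

Answer: 6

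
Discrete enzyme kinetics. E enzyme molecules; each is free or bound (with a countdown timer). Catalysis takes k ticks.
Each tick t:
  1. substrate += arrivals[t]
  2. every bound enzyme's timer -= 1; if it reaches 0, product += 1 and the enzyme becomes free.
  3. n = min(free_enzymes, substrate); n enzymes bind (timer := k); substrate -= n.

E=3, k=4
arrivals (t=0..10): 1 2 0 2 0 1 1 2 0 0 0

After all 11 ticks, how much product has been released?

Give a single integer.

Answer: 6

Derivation:
t=0: arr=1 -> substrate=0 bound=1 product=0
t=1: arr=2 -> substrate=0 bound=3 product=0
t=2: arr=0 -> substrate=0 bound=3 product=0
t=3: arr=2 -> substrate=2 bound=3 product=0
t=4: arr=0 -> substrate=1 bound=3 product=1
t=5: arr=1 -> substrate=0 bound=3 product=3
t=6: arr=1 -> substrate=1 bound=3 product=3
t=7: arr=2 -> substrate=3 bound=3 product=3
t=8: arr=0 -> substrate=2 bound=3 product=4
t=9: arr=0 -> substrate=0 bound=3 product=6
t=10: arr=0 -> substrate=0 bound=3 product=6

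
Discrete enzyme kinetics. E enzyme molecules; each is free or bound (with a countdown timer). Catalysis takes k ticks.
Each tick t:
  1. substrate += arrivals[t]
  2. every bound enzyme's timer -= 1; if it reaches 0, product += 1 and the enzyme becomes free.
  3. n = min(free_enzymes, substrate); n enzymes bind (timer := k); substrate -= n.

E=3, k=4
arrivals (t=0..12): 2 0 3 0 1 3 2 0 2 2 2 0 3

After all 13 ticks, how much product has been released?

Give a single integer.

Answer: 8

Derivation:
t=0: arr=2 -> substrate=0 bound=2 product=0
t=1: arr=0 -> substrate=0 bound=2 product=0
t=2: arr=3 -> substrate=2 bound=3 product=0
t=3: arr=0 -> substrate=2 bound=3 product=0
t=4: arr=1 -> substrate=1 bound=3 product=2
t=5: arr=3 -> substrate=4 bound=3 product=2
t=6: arr=2 -> substrate=5 bound=3 product=3
t=7: arr=0 -> substrate=5 bound=3 product=3
t=8: arr=2 -> substrate=5 bound=3 product=5
t=9: arr=2 -> substrate=7 bound=3 product=5
t=10: arr=2 -> substrate=8 bound=3 product=6
t=11: arr=0 -> substrate=8 bound=3 product=6
t=12: arr=3 -> substrate=9 bound=3 product=8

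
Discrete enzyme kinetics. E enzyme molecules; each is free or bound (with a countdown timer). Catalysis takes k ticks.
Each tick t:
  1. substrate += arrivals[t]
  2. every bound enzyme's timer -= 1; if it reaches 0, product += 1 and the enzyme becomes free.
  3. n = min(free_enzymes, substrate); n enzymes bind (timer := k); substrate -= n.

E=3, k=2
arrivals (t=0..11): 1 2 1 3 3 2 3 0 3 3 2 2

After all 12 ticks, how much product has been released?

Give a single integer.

t=0: arr=1 -> substrate=0 bound=1 product=0
t=1: arr=2 -> substrate=0 bound=3 product=0
t=2: arr=1 -> substrate=0 bound=3 product=1
t=3: arr=3 -> substrate=1 bound=3 product=3
t=4: arr=3 -> substrate=3 bound=3 product=4
t=5: arr=2 -> substrate=3 bound=3 product=6
t=6: arr=3 -> substrate=5 bound=3 product=7
t=7: arr=0 -> substrate=3 bound=3 product=9
t=8: arr=3 -> substrate=5 bound=3 product=10
t=9: arr=3 -> substrate=6 bound=3 product=12
t=10: arr=2 -> substrate=7 bound=3 product=13
t=11: arr=2 -> substrate=7 bound=3 product=15

Answer: 15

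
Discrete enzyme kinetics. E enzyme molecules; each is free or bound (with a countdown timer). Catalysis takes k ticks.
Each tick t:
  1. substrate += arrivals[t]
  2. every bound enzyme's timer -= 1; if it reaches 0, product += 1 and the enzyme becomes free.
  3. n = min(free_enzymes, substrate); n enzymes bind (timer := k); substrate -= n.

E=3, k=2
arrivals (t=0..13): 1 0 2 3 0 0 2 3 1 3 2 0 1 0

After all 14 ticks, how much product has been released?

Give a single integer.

t=0: arr=1 -> substrate=0 bound=1 product=0
t=1: arr=0 -> substrate=0 bound=1 product=0
t=2: arr=2 -> substrate=0 bound=2 product=1
t=3: arr=3 -> substrate=2 bound=3 product=1
t=4: arr=0 -> substrate=0 bound=3 product=3
t=5: arr=0 -> substrate=0 bound=2 product=4
t=6: arr=2 -> substrate=0 bound=2 product=6
t=7: arr=3 -> substrate=2 bound=3 product=6
t=8: arr=1 -> substrate=1 bound=3 product=8
t=9: arr=3 -> substrate=3 bound=3 product=9
t=10: arr=2 -> substrate=3 bound=3 product=11
t=11: arr=0 -> substrate=2 bound=3 product=12
t=12: arr=1 -> substrate=1 bound=3 product=14
t=13: arr=0 -> substrate=0 bound=3 product=15

Answer: 15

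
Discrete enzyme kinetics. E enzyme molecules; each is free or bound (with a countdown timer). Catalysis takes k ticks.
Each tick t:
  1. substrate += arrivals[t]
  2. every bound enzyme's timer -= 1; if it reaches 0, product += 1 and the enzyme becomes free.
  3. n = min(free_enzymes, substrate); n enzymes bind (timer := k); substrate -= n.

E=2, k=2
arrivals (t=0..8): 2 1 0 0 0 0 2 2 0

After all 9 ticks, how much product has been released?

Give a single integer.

Answer: 5

Derivation:
t=0: arr=2 -> substrate=0 bound=2 product=0
t=1: arr=1 -> substrate=1 bound=2 product=0
t=2: arr=0 -> substrate=0 bound=1 product=2
t=3: arr=0 -> substrate=0 bound=1 product=2
t=4: arr=0 -> substrate=0 bound=0 product=3
t=5: arr=0 -> substrate=0 bound=0 product=3
t=6: arr=2 -> substrate=0 bound=2 product=3
t=7: arr=2 -> substrate=2 bound=2 product=3
t=8: arr=0 -> substrate=0 bound=2 product=5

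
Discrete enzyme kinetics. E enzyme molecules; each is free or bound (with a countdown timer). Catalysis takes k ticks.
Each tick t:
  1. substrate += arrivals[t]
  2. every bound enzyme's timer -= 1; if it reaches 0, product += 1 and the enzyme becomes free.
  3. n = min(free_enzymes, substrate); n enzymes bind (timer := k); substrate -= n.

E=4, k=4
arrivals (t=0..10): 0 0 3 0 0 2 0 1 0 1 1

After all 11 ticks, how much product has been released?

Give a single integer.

t=0: arr=0 -> substrate=0 bound=0 product=0
t=1: arr=0 -> substrate=0 bound=0 product=0
t=2: arr=3 -> substrate=0 bound=3 product=0
t=3: arr=0 -> substrate=0 bound=3 product=0
t=4: arr=0 -> substrate=0 bound=3 product=0
t=5: arr=2 -> substrate=1 bound=4 product=0
t=6: arr=0 -> substrate=0 bound=2 product=3
t=7: arr=1 -> substrate=0 bound=3 product=3
t=8: arr=0 -> substrate=0 bound=3 product=3
t=9: arr=1 -> substrate=0 bound=3 product=4
t=10: arr=1 -> substrate=0 bound=3 product=5

Answer: 5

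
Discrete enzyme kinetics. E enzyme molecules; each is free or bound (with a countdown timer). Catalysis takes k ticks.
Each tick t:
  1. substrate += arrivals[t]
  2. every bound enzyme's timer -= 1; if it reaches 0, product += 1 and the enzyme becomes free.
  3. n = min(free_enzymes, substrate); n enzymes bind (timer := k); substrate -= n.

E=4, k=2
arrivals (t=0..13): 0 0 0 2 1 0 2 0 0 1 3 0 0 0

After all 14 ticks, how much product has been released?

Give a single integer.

t=0: arr=0 -> substrate=0 bound=0 product=0
t=1: arr=0 -> substrate=0 bound=0 product=0
t=2: arr=0 -> substrate=0 bound=0 product=0
t=3: arr=2 -> substrate=0 bound=2 product=0
t=4: arr=1 -> substrate=0 bound=3 product=0
t=5: arr=0 -> substrate=0 bound=1 product=2
t=6: arr=2 -> substrate=0 bound=2 product=3
t=7: arr=0 -> substrate=0 bound=2 product=3
t=8: arr=0 -> substrate=0 bound=0 product=5
t=9: arr=1 -> substrate=0 bound=1 product=5
t=10: arr=3 -> substrate=0 bound=4 product=5
t=11: arr=0 -> substrate=0 bound=3 product=6
t=12: arr=0 -> substrate=0 bound=0 product=9
t=13: arr=0 -> substrate=0 bound=0 product=9

Answer: 9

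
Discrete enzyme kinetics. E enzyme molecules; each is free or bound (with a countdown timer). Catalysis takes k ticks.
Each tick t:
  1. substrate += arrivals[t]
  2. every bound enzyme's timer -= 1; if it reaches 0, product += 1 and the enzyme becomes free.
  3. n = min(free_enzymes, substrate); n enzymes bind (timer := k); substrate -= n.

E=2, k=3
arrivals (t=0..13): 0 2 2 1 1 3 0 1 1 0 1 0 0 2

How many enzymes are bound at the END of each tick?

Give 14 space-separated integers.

Answer: 0 2 2 2 2 2 2 2 2 2 2 2 2 2

Derivation:
t=0: arr=0 -> substrate=0 bound=0 product=0
t=1: arr=2 -> substrate=0 bound=2 product=0
t=2: arr=2 -> substrate=2 bound=2 product=0
t=3: arr=1 -> substrate=3 bound=2 product=0
t=4: arr=1 -> substrate=2 bound=2 product=2
t=5: arr=3 -> substrate=5 bound=2 product=2
t=6: arr=0 -> substrate=5 bound=2 product=2
t=7: arr=1 -> substrate=4 bound=2 product=4
t=8: arr=1 -> substrate=5 bound=2 product=4
t=9: arr=0 -> substrate=5 bound=2 product=4
t=10: arr=1 -> substrate=4 bound=2 product=6
t=11: arr=0 -> substrate=4 bound=2 product=6
t=12: arr=0 -> substrate=4 bound=2 product=6
t=13: arr=2 -> substrate=4 bound=2 product=8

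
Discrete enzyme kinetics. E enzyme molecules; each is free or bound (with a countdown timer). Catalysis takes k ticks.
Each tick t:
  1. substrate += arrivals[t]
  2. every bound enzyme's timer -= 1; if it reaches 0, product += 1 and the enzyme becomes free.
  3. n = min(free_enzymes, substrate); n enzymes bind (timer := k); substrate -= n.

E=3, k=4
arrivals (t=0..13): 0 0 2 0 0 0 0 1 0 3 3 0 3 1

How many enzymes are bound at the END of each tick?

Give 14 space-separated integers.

t=0: arr=0 -> substrate=0 bound=0 product=0
t=1: arr=0 -> substrate=0 bound=0 product=0
t=2: arr=2 -> substrate=0 bound=2 product=0
t=3: arr=0 -> substrate=0 bound=2 product=0
t=4: arr=0 -> substrate=0 bound=2 product=0
t=5: arr=0 -> substrate=0 bound=2 product=0
t=6: arr=0 -> substrate=0 bound=0 product=2
t=7: arr=1 -> substrate=0 bound=1 product=2
t=8: arr=0 -> substrate=0 bound=1 product=2
t=9: arr=3 -> substrate=1 bound=3 product=2
t=10: arr=3 -> substrate=4 bound=3 product=2
t=11: arr=0 -> substrate=3 bound=3 product=3
t=12: arr=3 -> substrate=6 bound=3 product=3
t=13: arr=1 -> substrate=5 bound=3 product=5

Answer: 0 0 2 2 2 2 0 1 1 3 3 3 3 3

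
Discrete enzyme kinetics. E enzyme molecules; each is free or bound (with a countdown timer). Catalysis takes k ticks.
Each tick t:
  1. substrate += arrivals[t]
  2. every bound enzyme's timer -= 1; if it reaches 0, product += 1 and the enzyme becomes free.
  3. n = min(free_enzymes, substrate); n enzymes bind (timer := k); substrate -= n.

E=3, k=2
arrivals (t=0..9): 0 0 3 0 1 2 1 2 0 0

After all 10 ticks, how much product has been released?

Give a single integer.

t=0: arr=0 -> substrate=0 bound=0 product=0
t=1: arr=0 -> substrate=0 bound=0 product=0
t=2: arr=3 -> substrate=0 bound=3 product=0
t=3: arr=0 -> substrate=0 bound=3 product=0
t=4: arr=1 -> substrate=0 bound=1 product=3
t=5: arr=2 -> substrate=0 bound=3 product=3
t=6: arr=1 -> substrate=0 bound=3 product=4
t=7: arr=2 -> substrate=0 bound=3 product=6
t=8: arr=0 -> substrate=0 bound=2 product=7
t=9: arr=0 -> substrate=0 bound=0 product=9

Answer: 9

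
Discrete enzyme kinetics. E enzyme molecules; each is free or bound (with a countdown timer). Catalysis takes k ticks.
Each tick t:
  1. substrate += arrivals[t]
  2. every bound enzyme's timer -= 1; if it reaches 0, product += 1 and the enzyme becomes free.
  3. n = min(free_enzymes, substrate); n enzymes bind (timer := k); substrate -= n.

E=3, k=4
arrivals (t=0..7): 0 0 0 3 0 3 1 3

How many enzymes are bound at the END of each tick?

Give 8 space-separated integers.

Answer: 0 0 0 3 3 3 3 3

Derivation:
t=0: arr=0 -> substrate=0 bound=0 product=0
t=1: arr=0 -> substrate=0 bound=0 product=0
t=2: arr=0 -> substrate=0 bound=0 product=0
t=3: arr=3 -> substrate=0 bound=3 product=0
t=4: arr=0 -> substrate=0 bound=3 product=0
t=5: arr=3 -> substrate=3 bound=3 product=0
t=6: arr=1 -> substrate=4 bound=3 product=0
t=7: arr=3 -> substrate=4 bound=3 product=3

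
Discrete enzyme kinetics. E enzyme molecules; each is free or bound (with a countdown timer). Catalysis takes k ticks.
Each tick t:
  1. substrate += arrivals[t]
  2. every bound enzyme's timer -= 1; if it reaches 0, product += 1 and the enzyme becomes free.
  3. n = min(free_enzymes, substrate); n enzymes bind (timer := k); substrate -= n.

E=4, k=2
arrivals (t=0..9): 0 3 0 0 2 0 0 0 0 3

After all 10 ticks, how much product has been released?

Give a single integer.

t=0: arr=0 -> substrate=0 bound=0 product=0
t=1: arr=3 -> substrate=0 bound=3 product=0
t=2: arr=0 -> substrate=0 bound=3 product=0
t=3: arr=0 -> substrate=0 bound=0 product=3
t=4: arr=2 -> substrate=0 bound=2 product=3
t=5: arr=0 -> substrate=0 bound=2 product=3
t=6: arr=0 -> substrate=0 bound=0 product=5
t=7: arr=0 -> substrate=0 bound=0 product=5
t=8: arr=0 -> substrate=0 bound=0 product=5
t=9: arr=3 -> substrate=0 bound=3 product=5

Answer: 5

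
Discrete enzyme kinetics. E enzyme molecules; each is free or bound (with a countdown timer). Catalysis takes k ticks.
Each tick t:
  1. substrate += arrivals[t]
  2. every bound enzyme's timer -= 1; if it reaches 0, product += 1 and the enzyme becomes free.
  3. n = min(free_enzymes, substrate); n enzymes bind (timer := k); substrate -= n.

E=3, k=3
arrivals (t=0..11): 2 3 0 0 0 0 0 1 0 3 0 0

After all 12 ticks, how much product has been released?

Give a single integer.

t=0: arr=2 -> substrate=0 bound=2 product=0
t=1: arr=3 -> substrate=2 bound=3 product=0
t=2: arr=0 -> substrate=2 bound=3 product=0
t=3: arr=0 -> substrate=0 bound=3 product=2
t=4: arr=0 -> substrate=0 bound=2 product=3
t=5: arr=0 -> substrate=0 bound=2 product=3
t=6: arr=0 -> substrate=0 bound=0 product=5
t=7: arr=1 -> substrate=0 bound=1 product=5
t=8: arr=0 -> substrate=0 bound=1 product=5
t=9: arr=3 -> substrate=1 bound=3 product=5
t=10: arr=0 -> substrate=0 bound=3 product=6
t=11: arr=0 -> substrate=0 bound=3 product=6

Answer: 6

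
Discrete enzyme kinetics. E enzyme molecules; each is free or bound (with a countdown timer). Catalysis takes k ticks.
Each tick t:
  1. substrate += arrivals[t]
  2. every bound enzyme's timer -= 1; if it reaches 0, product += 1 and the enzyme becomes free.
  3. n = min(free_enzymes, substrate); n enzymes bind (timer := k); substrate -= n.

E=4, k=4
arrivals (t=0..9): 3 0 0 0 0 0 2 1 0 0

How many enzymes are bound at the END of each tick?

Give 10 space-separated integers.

Answer: 3 3 3 3 0 0 2 3 3 3

Derivation:
t=0: arr=3 -> substrate=0 bound=3 product=0
t=1: arr=0 -> substrate=0 bound=3 product=0
t=2: arr=0 -> substrate=0 bound=3 product=0
t=3: arr=0 -> substrate=0 bound=3 product=0
t=4: arr=0 -> substrate=0 bound=0 product=3
t=5: arr=0 -> substrate=0 bound=0 product=3
t=6: arr=2 -> substrate=0 bound=2 product=3
t=7: arr=1 -> substrate=0 bound=3 product=3
t=8: arr=0 -> substrate=0 bound=3 product=3
t=9: arr=0 -> substrate=0 bound=3 product=3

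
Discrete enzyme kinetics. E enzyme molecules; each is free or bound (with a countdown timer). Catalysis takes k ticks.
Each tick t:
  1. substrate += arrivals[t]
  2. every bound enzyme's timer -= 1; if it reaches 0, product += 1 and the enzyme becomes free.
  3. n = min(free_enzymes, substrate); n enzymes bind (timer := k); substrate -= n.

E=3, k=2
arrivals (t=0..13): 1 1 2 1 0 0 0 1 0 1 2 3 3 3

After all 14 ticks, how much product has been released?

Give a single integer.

t=0: arr=1 -> substrate=0 bound=1 product=0
t=1: arr=1 -> substrate=0 bound=2 product=0
t=2: arr=2 -> substrate=0 bound=3 product=1
t=3: arr=1 -> substrate=0 bound=3 product=2
t=4: arr=0 -> substrate=0 bound=1 product=4
t=5: arr=0 -> substrate=0 bound=0 product=5
t=6: arr=0 -> substrate=0 bound=0 product=5
t=7: arr=1 -> substrate=0 bound=1 product=5
t=8: arr=0 -> substrate=0 bound=1 product=5
t=9: arr=1 -> substrate=0 bound=1 product=6
t=10: arr=2 -> substrate=0 bound=3 product=6
t=11: arr=3 -> substrate=2 bound=3 product=7
t=12: arr=3 -> substrate=3 bound=3 product=9
t=13: arr=3 -> substrate=5 bound=3 product=10

Answer: 10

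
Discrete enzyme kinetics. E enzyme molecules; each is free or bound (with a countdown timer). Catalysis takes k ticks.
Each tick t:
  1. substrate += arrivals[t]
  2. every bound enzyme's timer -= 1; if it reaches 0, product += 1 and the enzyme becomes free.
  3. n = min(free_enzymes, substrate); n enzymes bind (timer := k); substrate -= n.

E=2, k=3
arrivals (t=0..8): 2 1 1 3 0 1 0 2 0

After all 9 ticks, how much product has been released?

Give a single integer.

t=0: arr=2 -> substrate=0 bound=2 product=0
t=1: arr=1 -> substrate=1 bound=2 product=0
t=2: arr=1 -> substrate=2 bound=2 product=0
t=3: arr=3 -> substrate=3 bound=2 product=2
t=4: arr=0 -> substrate=3 bound=2 product=2
t=5: arr=1 -> substrate=4 bound=2 product=2
t=6: arr=0 -> substrate=2 bound=2 product=4
t=7: arr=2 -> substrate=4 bound=2 product=4
t=8: arr=0 -> substrate=4 bound=2 product=4

Answer: 4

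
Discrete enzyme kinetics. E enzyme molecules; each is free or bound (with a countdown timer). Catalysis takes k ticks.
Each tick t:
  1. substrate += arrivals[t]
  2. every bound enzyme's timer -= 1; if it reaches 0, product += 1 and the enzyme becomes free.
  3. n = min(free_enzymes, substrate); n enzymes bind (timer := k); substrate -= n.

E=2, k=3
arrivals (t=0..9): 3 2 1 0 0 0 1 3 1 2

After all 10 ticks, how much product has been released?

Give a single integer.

t=0: arr=3 -> substrate=1 bound=2 product=0
t=1: arr=2 -> substrate=3 bound=2 product=0
t=2: arr=1 -> substrate=4 bound=2 product=0
t=3: arr=0 -> substrate=2 bound=2 product=2
t=4: arr=0 -> substrate=2 bound=2 product=2
t=5: arr=0 -> substrate=2 bound=2 product=2
t=6: arr=1 -> substrate=1 bound=2 product=4
t=7: arr=3 -> substrate=4 bound=2 product=4
t=8: arr=1 -> substrate=5 bound=2 product=4
t=9: arr=2 -> substrate=5 bound=2 product=6

Answer: 6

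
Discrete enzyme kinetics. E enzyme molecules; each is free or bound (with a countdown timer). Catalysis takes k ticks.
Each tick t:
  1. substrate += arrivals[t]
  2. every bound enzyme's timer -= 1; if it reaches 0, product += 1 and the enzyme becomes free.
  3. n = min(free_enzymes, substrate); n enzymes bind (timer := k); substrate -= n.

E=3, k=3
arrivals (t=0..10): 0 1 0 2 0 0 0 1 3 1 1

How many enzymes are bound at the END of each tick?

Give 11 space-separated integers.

Answer: 0 1 1 3 2 2 0 1 3 3 3

Derivation:
t=0: arr=0 -> substrate=0 bound=0 product=0
t=1: arr=1 -> substrate=0 bound=1 product=0
t=2: arr=0 -> substrate=0 bound=1 product=0
t=3: arr=2 -> substrate=0 bound=3 product=0
t=4: arr=0 -> substrate=0 bound=2 product=1
t=5: arr=0 -> substrate=0 bound=2 product=1
t=6: arr=0 -> substrate=0 bound=0 product=3
t=7: arr=1 -> substrate=0 bound=1 product=3
t=8: arr=3 -> substrate=1 bound=3 product=3
t=9: arr=1 -> substrate=2 bound=3 product=3
t=10: arr=1 -> substrate=2 bound=3 product=4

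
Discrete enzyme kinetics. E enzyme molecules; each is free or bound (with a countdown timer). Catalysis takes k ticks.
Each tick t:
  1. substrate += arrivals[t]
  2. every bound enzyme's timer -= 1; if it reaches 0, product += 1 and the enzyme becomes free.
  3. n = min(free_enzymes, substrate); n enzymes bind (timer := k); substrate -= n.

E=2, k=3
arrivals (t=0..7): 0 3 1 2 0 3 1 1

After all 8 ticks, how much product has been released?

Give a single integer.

Answer: 4

Derivation:
t=0: arr=0 -> substrate=0 bound=0 product=0
t=1: arr=3 -> substrate=1 bound=2 product=0
t=2: arr=1 -> substrate=2 bound=2 product=0
t=3: arr=2 -> substrate=4 bound=2 product=0
t=4: arr=0 -> substrate=2 bound=2 product=2
t=5: arr=3 -> substrate=5 bound=2 product=2
t=6: arr=1 -> substrate=6 bound=2 product=2
t=7: arr=1 -> substrate=5 bound=2 product=4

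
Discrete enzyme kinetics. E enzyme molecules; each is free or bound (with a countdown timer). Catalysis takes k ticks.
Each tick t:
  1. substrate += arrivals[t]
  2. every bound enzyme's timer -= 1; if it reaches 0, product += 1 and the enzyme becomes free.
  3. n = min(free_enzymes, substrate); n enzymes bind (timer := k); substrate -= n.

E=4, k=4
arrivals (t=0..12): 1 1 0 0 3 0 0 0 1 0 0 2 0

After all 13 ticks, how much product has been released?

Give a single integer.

Answer: 6

Derivation:
t=0: arr=1 -> substrate=0 bound=1 product=0
t=1: arr=1 -> substrate=0 bound=2 product=0
t=2: arr=0 -> substrate=0 bound=2 product=0
t=3: arr=0 -> substrate=0 bound=2 product=0
t=4: arr=3 -> substrate=0 bound=4 product=1
t=5: arr=0 -> substrate=0 bound=3 product=2
t=6: arr=0 -> substrate=0 bound=3 product=2
t=7: arr=0 -> substrate=0 bound=3 product=2
t=8: arr=1 -> substrate=0 bound=1 product=5
t=9: arr=0 -> substrate=0 bound=1 product=5
t=10: arr=0 -> substrate=0 bound=1 product=5
t=11: arr=2 -> substrate=0 bound=3 product=5
t=12: arr=0 -> substrate=0 bound=2 product=6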